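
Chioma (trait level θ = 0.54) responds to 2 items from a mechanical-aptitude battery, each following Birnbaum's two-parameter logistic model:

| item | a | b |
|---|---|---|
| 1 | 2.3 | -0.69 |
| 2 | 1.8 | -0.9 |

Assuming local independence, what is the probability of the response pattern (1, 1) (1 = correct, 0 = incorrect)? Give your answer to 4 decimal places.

P(θ) = 1 / (1 + exp(−a(θ − b)))
P_1 = 1/(1+e^{-2.8290}) = 0.9442
P_2 = 1/(1+e^{-2.5920}) = 0.9303
L = P_1 × P_2 = 0.9442 × 0.9303 = 0.87845

0.8785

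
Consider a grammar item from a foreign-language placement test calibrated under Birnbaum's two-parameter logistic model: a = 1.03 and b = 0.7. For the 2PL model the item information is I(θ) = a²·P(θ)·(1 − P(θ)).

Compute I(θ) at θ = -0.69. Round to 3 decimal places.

P = 1/(1+e^{1.4317}) = 0.1928
P(1−P) = 0.1928 × 0.8072 = 0.1556
I = a² × P(1−P) = 1.03² × 0.1556 = 0.16513

0.165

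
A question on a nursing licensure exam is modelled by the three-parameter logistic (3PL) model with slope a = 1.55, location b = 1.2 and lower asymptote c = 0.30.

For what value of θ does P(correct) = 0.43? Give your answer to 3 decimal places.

0.246

P(θ) = c + (1 − c) · 1 / (1 + exp(−a(θ − b)))
Remove guessing floor: (0.43 − 0.30)/(1 − 0.30) = 0.1857
logit = ln(0.1857/0.8143) = -1.4781
θ = b + logit/(a) = 1.2 + (-1.4781)/1.5500 = 0.2464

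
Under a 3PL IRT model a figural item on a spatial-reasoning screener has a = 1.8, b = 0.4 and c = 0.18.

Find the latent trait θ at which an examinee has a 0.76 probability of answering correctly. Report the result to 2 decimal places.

P(θ) = c + (1 − c) · 1 / (1 + exp(−a(θ − b)))
Remove guessing floor: (0.76 − 0.18)/(1 − 0.18) = 0.7073
logit = ln(0.7073/0.2927) = 0.8824
θ = b + logit/(a) = 0.4 + 0.8824/1.8000 = 0.8902

0.89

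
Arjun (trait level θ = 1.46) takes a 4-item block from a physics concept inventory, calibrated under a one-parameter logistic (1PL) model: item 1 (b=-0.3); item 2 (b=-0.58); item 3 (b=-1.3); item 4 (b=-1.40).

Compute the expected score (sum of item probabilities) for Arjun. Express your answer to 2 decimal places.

3.62

P(θ) = 1 / (1 + exp(−(θ − b)))
P_1 = 1/(1+e^{-1.7600}) = 0.8532
P_2 = 1/(1+e^{-2.0400}) = 0.8849
P_3 = 1/(1+e^{-2.7600}) = 0.9405
P_4 = 1/(1+e^{-2.8600}) = 0.9458
E[score] = 0.8532 + 0.8849 + 0.9405 + 0.9458 = 3.6245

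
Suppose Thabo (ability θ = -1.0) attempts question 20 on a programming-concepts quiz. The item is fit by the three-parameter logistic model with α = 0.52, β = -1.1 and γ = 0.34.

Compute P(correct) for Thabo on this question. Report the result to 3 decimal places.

P(θ) = γ + (1 − γ) · 1 / (1 + exp(−α(θ − β)))
Exponent: 0.52 × (-1.0 − (-1.1)) = 0.0520
1/(1 + e^{-0.0520}) = 0.5130
P = 0.34 + 0.66 × 0.5130 = 0.6786

0.679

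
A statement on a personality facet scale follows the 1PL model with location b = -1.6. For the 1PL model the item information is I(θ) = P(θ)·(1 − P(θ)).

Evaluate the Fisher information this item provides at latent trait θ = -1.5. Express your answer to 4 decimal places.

P = 1/(1+e^{-0.1000}) = 0.5250
P(1−P) = 0.5250 × 0.4750 = 0.2494
I = P(1−P) = 0.24938

0.2494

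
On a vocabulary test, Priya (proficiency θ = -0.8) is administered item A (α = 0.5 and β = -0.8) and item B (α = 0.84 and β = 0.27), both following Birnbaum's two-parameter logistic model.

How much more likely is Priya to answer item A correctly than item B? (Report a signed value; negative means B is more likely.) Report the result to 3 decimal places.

0.211

P(θ) = 1 / (1 + exp(−α(θ − β)))
P_A = 0.5000
P_B = 0.2893
P_A − P_B = 0.2107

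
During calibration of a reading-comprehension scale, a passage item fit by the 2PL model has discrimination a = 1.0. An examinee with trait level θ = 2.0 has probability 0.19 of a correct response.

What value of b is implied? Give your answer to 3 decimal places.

P(θ) = 1 / (1 + exp(−a(θ − b)))
logit(0.19) = ln(0.19/0.81) = -1.4500
b = θ − logit/(a) = 2.0 − (-1.4500)/1.0000 = 3.4500

3.450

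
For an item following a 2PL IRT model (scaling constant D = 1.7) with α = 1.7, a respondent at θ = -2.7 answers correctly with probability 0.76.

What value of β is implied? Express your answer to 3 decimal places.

-3.099

P(θ) = 1 / (1 + exp(−D·α(θ − β)))
logit(0.76) = ln(0.76/0.24) = 1.1527
β = θ − logit/(1.7·α) = -2.7 − 1.1527/2.8900 = -3.0989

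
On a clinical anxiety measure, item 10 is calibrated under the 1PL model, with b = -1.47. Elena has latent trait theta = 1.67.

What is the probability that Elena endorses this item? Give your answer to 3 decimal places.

0.959

P(theta) = 1 / (1 + exp(−(theta − b)))
Exponent: (1.67 − (-1.47)) = 3.1400
1/(1 + e^{-3.1400}) = 0.9585
P = 0.9585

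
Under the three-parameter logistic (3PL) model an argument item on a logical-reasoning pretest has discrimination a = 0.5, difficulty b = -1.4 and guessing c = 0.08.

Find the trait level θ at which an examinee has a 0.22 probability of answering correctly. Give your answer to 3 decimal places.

P(θ) = c + (1 − c) · 1 / (1 + exp(−a(θ − b)))
Remove guessing floor: (0.22 − 0.08)/(1 − 0.08) = 0.1522
logit = ln(0.1522/0.8478) = -1.7177
θ = b + logit/(a) = -1.4 + (-1.7177)/0.5000 = -4.8353

-4.835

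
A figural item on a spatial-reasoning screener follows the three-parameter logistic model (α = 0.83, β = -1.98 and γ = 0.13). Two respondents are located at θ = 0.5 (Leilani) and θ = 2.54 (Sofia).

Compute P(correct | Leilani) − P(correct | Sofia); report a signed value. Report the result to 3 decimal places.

P(θ) = γ + (1 − γ) · 1 / (1 + exp(−α(θ − β)))
P(Leilani) = 0.9015  [exponent 2.0584]
P(Sofia) = 0.9800  [exponent 3.7516]
Difference = 0.9015 − 0.9800 = -0.0785

-0.079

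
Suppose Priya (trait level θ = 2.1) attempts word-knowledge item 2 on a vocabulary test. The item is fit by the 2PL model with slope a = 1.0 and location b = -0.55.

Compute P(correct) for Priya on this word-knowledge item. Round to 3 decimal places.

P(θ) = 1 / (1 + exp(−a(θ − b)))
Exponent: 1.0 × (2.1 − (-0.55)) = 2.6500
1/(1 + e^{-2.6500}) = 0.9340

0.934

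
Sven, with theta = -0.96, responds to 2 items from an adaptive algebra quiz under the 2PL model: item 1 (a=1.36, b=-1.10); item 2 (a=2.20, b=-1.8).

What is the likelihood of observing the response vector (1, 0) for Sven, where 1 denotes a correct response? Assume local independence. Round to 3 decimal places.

P(theta) = 1 / (1 + exp(−a(theta − b)))
P_1 = 1/(1+e^{-0.1904}) = 0.5475
P_2 = 1/(1+e^{-1.8480}) = 0.8639
L = P_1 × (1−P_2) = 0.5475 × 0.1361 = 0.07451

0.075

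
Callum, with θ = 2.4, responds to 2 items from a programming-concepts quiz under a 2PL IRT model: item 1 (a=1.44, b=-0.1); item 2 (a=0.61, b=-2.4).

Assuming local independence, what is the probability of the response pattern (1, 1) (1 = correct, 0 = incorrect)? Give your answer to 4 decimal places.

0.9240

P(θ) = 1 / (1 + exp(−a(θ − b)))
P_1 = 1/(1+e^{-3.6000}) = 0.9734
P_2 = 1/(1+e^{-2.9280}) = 0.9492
L = P_1 × P_2 = 0.9734 × 0.9492 = 0.92397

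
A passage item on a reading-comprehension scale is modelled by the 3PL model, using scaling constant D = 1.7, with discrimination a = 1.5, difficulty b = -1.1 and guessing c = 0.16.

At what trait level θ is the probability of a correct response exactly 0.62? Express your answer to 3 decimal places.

P(θ) = c + (1 − c) · 1 / (1 + exp(−D·a(θ − b)))
Remove guessing floor: (0.62 − 0.16)/(1 − 0.16) = 0.5476
logit = ln(0.5476/0.4524) = 0.1911
θ = b + logit/(1.7·a) = -1.1 + 0.1911/2.5500 = -1.0251

-1.025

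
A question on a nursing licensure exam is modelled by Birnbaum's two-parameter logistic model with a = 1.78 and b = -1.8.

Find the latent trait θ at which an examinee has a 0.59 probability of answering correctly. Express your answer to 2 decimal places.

-1.60

P(θ) = 1 / (1 + exp(−a(θ − b)))
logit = ln(0.5900/0.4100) = 0.3640
θ = b + logit/(a) = -1.8 + 0.3640/1.7800 = -1.5955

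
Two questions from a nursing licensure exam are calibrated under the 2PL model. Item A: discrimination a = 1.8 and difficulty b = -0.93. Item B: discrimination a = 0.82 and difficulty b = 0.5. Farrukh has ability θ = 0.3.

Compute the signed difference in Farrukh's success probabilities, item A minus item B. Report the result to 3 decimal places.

P(θ) = 1 / (1 + exp(−a(θ − b)))
P_A = 0.9015
P_B = 0.4591
P_A − P_B = 0.4424

0.442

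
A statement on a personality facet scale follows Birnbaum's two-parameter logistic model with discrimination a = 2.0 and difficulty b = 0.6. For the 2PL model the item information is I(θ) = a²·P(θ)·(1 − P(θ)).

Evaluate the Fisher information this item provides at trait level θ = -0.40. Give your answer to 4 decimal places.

P = 1/(1+e^{2.0000}) = 0.1192
P(1−P) = 0.1192 × 0.8808 = 0.1050
I = a² × P(1−P) = 2.0² × 0.1050 = 0.41997

0.4200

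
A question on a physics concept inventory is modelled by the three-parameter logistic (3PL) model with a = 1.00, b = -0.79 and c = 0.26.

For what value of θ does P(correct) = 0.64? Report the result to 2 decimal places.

P(θ) = c + (1 − c) · 1 / (1 + exp(−a(θ − b)))
Remove guessing floor: (0.64 − 0.26)/(1 − 0.26) = 0.5135
logit = ln(0.5135/0.4865) = 0.0541
θ = b + logit/(a) = -0.79 + 0.0541/1.0000 = -0.7359

-0.74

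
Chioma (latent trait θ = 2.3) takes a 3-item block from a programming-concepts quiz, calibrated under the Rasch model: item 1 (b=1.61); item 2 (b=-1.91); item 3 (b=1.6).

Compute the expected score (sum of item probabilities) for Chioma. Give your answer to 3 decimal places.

P(θ) = 1 / (1 + exp(−(θ − b)))
P_1 = 1/(1+e^{-0.6900}) = 0.6660
P_2 = 1/(1+e^{-4.2100}) = 0.9854
P_3 = 1/(1+e^{-0.7000}) = 0.6682
E[score] = 0.6660 + 0.9854 + 0.6682 = 2.3195

2.320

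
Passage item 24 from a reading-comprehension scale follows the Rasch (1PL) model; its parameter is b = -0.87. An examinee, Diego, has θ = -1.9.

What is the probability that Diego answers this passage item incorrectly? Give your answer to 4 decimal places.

P(θ) = 1 / (1 + exp(−(θ − b)))
Exponent: (-1.9 − (-0.87)) = -1.0300
1/(1 + e^{1.0300}) = 0.2631
P = 0.2631
P(incorrect) = 1 − 0.2631 = 0.7369

0.7369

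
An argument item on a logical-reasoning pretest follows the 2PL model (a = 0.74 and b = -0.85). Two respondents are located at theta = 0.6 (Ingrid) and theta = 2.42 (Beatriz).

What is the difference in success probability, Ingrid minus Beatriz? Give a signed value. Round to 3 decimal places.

P(theta) = 1 / (1 + exp(−a(theta − b)))
P(Ingrid) = 0.7452  [exponent 1.0730]
P(Beatriz) = 0.9183  [exponent 2.4198]
Difference = 0.7452 − 0.9183 = -0.1732

-0.173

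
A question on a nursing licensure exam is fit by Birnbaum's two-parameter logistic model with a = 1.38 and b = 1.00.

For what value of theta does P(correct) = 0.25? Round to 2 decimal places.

P(theta) = 1 / (1 + exp(−a(theta − b)))
logit = ln(0.2500/0.7500) = -1.0986
theta = b + logit/(a) = 1.00 + (-1.0986)/1.3800 = 0.2039

0.20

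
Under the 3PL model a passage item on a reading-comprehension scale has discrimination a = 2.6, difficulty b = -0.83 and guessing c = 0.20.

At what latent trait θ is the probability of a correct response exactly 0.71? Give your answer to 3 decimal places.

P(θ) = c + (1 − c) · 1 / (1 + exp(−a(θ − b)))
Remove guessing floor: (0.71 − 0.20)/(1 − 0.20) = 0.6375
logit = ln(0.6375/0.3625) = 0.5645
θ = b + logit/(a) = -0.83 + 0.5645/2.6000 = -0.6129

-0.613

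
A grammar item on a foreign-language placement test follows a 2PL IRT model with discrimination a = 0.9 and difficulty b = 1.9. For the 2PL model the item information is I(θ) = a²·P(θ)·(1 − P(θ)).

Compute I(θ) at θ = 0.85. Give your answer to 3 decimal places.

0.163

P = 1/(1+e^{0.9450}) = 0.2799
P(1−P) = 0.2799 × 0.7201 = 0.2016
I = a² × P(1−P) = 0.9² × 0.2016 = 0.16326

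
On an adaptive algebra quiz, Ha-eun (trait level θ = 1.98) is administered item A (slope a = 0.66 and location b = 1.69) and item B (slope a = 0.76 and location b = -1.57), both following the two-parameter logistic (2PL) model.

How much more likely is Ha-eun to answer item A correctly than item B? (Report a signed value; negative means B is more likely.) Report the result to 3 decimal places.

P(θ) = 1 / (1 + exp(−a(θ − b)))
P_A = 0.5477
P_B = 0.9369
P_A − P_B = -0.3892

-0.389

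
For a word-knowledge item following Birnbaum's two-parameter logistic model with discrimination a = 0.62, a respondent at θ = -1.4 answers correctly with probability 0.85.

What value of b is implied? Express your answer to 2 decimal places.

P(θ) = 1 / (1 + exp(−a(θ − b)))
logit(0.85) = ln(0.85/0.15) = 1.7346
b = θ − logit/(a) = -1.4 − 1.7346/0.6200 = -4.1977

-4.20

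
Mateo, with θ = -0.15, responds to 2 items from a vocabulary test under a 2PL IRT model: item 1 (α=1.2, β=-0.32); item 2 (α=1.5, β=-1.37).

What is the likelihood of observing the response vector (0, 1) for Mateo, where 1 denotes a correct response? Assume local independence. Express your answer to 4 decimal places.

0.3871

P(θ) = 1 / (1 + exp(−α(θ − β)))
P_1 = 1/(1+e^{-0.2040}) = 0.5508
P_2 = 1/(1+e^{-1.8300}) = 0.8618
L = (1−P_1) × P_2 = 0.4492 × 0.8618 = 0.38708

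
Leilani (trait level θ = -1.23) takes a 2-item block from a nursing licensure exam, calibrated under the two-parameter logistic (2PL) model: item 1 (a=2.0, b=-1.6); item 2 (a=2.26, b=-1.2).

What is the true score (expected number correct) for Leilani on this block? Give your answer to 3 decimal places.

P(θ) = 1 / (1 + exp(−a(θ − b)))
P_1 = 1/(1+e^{-0.7400}) = 0.6770
P_2 = 1/(1+e^{0.0678}) = 0.4831
E[score] = 0.6770 + 0.4831 = 1.1601

1.160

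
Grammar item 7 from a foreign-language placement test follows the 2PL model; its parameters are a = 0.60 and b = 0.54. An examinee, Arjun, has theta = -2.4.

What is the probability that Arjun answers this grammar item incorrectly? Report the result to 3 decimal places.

0.854

P(theta) = 1 / (1 + exp(−a(theta − b)))
Exponent: 0.60 × (-2.4 − 0.54) = -1.7640
1/(1 + e^{1.7640}) = 0.1463
P(incorrect) = 1 − 0.1463 = 0.8537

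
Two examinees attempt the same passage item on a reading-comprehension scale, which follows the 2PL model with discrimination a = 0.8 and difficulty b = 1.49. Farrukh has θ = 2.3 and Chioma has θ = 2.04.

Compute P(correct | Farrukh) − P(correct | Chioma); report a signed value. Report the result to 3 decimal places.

P(θ) = 1 / (1 + exp(−a(θ − b)))
P(Farrukh) = 0.6566  [exponent 0.6480]
P(Chioma) = 0.6083  [exponent 0.4400]
Difference = 0.6566 − 0.6083 = 0.0483

0.048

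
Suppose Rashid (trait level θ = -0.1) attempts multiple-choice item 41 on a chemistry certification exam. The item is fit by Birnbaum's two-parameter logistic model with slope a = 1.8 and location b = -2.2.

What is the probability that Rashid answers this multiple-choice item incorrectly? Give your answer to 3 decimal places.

0.022

P(θ) = 1 / (1 + exp(−a(θ − b)))
Exponent: 1.8 × (-0.1 − (-2.2)) = 3.7800
1/(1 + e^{-3.7800}) = 0.9777
P(incorrect) = 1 − 0.9777 = 0.0223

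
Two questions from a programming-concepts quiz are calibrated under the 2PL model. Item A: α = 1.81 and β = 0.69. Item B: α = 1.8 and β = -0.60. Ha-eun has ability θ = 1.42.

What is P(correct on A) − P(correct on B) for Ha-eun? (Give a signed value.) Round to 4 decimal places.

-0.1849

P(θ) = 1 / (1 + exp(−α(θ − β)))
P_A = 0.7894
P_B = 0.9743
P_A − P_B = -0.1849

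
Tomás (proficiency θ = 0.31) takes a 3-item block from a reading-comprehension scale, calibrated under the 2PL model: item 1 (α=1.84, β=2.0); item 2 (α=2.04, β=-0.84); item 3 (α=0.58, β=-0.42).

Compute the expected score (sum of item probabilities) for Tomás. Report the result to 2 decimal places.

P(θ) = 1 / (1 + exp(−α(θ − β)))
P_1 = 1/(1+e^{3.1096}) = 0.0427
P_2 = 1/(1+e^{-2.3460}) = 0.9126
P_3 = 1/(1+e^{-0.4234}) = 0.6043
E[score] = 0.0427 + 0.9126 + 0.6043 = 1.5596

1.56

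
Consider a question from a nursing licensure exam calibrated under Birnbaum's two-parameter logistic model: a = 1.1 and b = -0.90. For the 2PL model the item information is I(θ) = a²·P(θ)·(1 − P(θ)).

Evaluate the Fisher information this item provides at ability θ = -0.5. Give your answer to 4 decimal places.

0.2883

P = 1/(1+e^{-0.4400}) = 0.6083
P(1−P) = 0.6083 × 0.3917 = 0.2383
I = a² × P(1−P) = 1.1² × 0.2383 = 0.28832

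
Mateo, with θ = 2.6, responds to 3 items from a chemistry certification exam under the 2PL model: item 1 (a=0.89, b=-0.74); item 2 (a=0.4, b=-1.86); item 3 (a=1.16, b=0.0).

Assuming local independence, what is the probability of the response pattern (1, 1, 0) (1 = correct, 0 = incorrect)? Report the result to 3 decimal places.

P(θ) = 1 / (1 + exp(−a(θ − b)))
P_1 = 1/(1+e^{-2.9726}) = 0.9513
P_2 = 1/(1+e^{-1.7840}) = 0.8562
P_3 = 1/(1+e^{-3.0160}) = 0.9533
L = P_1 × P_2 × (1−P_3) = 0.9513 × 0.8562 × 0.0467 = 0.03804

0.038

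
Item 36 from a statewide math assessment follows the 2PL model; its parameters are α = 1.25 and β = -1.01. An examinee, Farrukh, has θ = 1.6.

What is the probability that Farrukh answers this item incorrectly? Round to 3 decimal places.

0.037

P(θ) = 1 / (1 + exp(−α(θ − β)))
Exponent: 1.25 × (1.6 − (-1.01)) = 3.2625
1/(1 + e^{-3.2625}) = 0.9631
P(incorrect) = 1 − 0.9631 = 0.0369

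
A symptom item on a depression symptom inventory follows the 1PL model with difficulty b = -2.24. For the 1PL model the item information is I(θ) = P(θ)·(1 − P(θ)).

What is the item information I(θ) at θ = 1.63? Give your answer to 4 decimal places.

0.0200

P = 1/(1+e^{-3.8700}) = 0.9796
P(1−P) = 0.9796 × 0.0204 = 0.0200
I = P(1−P) = 0.02001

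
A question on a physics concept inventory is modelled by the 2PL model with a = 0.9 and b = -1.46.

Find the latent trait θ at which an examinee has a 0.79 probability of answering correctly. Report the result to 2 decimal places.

0.01

P(θ) = 1 / (1 + exp(−a(θ − b)))
logit = ln(0.7900/0.2100) = 1.3249
θ = b + logit/(a) = -1.46 + 1.3249/0.9000 = 0.0121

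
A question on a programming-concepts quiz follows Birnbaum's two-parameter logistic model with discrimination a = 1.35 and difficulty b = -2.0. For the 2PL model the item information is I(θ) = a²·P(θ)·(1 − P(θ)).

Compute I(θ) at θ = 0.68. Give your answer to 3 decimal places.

0.046

P = 1/(1+e^{-3.6180}) = 0.9739
P(1−P) = 0.9739 × 0.0261 = 0.0255
I = a² × P(1−P) = 1.35² × 0.0255 = 0.04639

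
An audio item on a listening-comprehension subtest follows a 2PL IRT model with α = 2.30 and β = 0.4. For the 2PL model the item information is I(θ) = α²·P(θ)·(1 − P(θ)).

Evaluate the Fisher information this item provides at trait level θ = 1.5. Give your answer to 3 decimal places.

0.362

P = 1/(1+e^{-2.5300}) = 0.9262
P(1−P) = 0.9262 × 0.0738 = 0.0683
I = α² × P(1−P) = 2.30² × 0.0683 = 0.36151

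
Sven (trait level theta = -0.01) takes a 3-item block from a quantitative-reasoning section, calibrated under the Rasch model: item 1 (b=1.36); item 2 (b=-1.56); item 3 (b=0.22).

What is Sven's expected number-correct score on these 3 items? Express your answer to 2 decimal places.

1.47

P(theta) = 1 / (1 + exp(−(theta − b)))
P_1 = 1/(1+e^{1.3700}) = 0.2026
P_2 = 1/(1+e^{-1.5500}) = 0.8249
P_3 = 1/(1+e^{0.2300}) = 0.4428
E[score] = 0.2026 + 0.8249 + 0.4428 = 1.4703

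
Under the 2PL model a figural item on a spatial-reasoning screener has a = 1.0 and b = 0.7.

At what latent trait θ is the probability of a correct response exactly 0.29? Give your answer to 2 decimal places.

P(θ) = 1 / (1 + exp(−a(θ − b)))
logit = ln(0.2900/0.7100) = -0.8954
θ = b + logit/(a) = 0.7 + (-0.8954)/1.0000 = -0.1954

-0.20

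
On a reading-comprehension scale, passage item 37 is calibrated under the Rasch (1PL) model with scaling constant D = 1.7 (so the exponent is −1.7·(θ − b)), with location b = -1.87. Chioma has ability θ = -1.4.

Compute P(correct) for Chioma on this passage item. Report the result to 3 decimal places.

P(θ) = 1 / (1 + exp(−D·(θ − b)))
Exponent: 1.7 × (-1.4 − (-1.87)) = 0.7990
1/(1 + e^{-0.7990}) = 0.6898
P = 0.6898

0.690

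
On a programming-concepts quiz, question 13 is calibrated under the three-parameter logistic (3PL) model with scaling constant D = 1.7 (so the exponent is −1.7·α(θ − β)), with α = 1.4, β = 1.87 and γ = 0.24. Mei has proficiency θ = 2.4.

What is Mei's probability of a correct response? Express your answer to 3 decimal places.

0.832

P(θ) = γ + (1 − γ) · 1 / (1 + exp(−D·α(θ − β)))
Exponent: 1.7 × 1.4 × (2.4 − 1.87) = 1.2614
1/(1 + e^{-1.2614}) = 0.7793
P = 0.24 + 0.76 × 0.7793 = 0.8322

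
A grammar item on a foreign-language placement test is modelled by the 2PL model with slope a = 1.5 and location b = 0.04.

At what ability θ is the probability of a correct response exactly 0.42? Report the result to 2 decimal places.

-0.18

P(θ) = 1 / (1 + exp(−a(θ − b)))
logit = ln(0.4200/0.5800) = -0.3228
θ = b + logit/(a) = 0.04 + (-0.3228)/1.5000 = -0.1752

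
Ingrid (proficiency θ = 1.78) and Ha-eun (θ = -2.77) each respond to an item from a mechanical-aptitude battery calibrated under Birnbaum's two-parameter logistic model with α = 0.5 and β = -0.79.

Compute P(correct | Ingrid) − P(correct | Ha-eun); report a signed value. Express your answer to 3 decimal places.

0.512

P(θ) = 1 / (1 + exp(−α(θ − β)))
P(Ingrid) = 0.7833  [exponent 1.2850]
P(Ha-eun) = 0.2709  [exponent -0.9900]
Difference = 0.7833 − 0.2709 = 0.5124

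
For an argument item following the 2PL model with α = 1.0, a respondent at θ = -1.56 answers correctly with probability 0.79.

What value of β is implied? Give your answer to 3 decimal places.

P(θ) = 1 / (1 + exp(−α(θ − β)))
logit(0.79) = ln(0.79/0.21) = 1.3249
β = θ − logit/(α) = -1.56 − 1.3249/1.0000 = -2.8849

-2.885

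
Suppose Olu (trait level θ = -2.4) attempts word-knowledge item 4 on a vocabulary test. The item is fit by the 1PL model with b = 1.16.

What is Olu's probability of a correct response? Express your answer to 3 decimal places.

0.028

P(θ) = 1 / (1 + exp(−(θ − b)))
Exponent: (-2.4 − 1.16) = -3.5600
1/(1 + e^{3.5600}) = 0.0277
P = 0.0277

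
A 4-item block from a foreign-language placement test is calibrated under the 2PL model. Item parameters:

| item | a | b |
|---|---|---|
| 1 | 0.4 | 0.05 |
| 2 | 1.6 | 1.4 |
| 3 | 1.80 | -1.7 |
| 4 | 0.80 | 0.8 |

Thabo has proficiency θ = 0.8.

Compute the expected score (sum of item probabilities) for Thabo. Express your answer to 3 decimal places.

P(θ) = 1 / (1 + exp(−a(θ − b)))
P_1 = 1/(1+e^{-0.3000}) = 0.5744
P_2 = 1/(1+e^{0.9600}) = 0.2769
P_3 = 1/(1+e^{-4.5000}) = 0.9890
P_4 = 1/(1+e^{0.0000}) = 0.5000
E[score] = 0.5744 + 0.2769 + 0.9890 + 0.5000 = 2.3403

2.340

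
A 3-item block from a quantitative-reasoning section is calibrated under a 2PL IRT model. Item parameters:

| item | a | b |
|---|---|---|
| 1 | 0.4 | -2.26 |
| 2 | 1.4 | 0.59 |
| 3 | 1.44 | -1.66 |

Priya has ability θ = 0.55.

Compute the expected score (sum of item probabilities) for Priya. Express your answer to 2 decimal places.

P(θ) = 1 / (1 + exp(−a(θ − b)))
P_1 = 1/(1+e^{-1.1240}) = 0.7547
P_2 = 1/(1+e^{0.0560}) = 0.4860
P_3 = 1/(1+e^{-3.1824}) = 0.9602
E[score] = 0.7547 + 0.4860 + 0.9602 = 2.2009

2.20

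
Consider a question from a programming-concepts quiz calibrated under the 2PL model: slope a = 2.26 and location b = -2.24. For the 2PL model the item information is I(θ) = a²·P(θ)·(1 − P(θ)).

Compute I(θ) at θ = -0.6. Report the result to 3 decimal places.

0.120

P = 1/(1+e^{-3.7064}) = 0.9760
P(1−P) = 0.9760 × 0.0240 = 0.0234
I = a² × P(1−P) = 2.26² × 0.0234 = 0.11953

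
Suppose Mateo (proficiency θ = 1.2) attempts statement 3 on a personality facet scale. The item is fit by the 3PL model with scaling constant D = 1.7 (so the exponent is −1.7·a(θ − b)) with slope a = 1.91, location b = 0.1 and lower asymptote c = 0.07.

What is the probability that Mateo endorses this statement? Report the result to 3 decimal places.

0.975

P(θ) = c + (1 − c) · 1 / (1 + exp(−D·a(θ − b)))
Exponent: 1.7 × 1.91 × (1.2 − 0.1) = 3.5717
1/(1 + e^{-3.5717}) = 0.9727
P = 0.07 + 0.93 × 0.9727 = 0.9746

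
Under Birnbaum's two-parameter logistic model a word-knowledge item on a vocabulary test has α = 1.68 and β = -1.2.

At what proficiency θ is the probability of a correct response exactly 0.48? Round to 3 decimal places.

P(θ) = 1 / (1 + exp(−α(θ − β)))
logit = ln(0.4800/0.5200) = -0.0800
θ = β + logit/(α) = -1.2 + (-0.0800)/1.6800 = -1.2476

-1.248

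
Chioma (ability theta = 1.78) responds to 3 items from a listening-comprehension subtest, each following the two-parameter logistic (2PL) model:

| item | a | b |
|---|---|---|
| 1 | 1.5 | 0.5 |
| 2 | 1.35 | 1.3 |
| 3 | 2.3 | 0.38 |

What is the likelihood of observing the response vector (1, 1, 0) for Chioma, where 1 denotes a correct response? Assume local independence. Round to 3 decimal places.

0.022

P(theta) = 1 / (1 + exp(−a(theta − b)))
P_1 = 1/(1+e^{-1.9200}) = 0.8721
P_2 = 1/(1+e^{-0.6480}) = 0.6566
P_3 = 1/(1+e^{-3.2200}) = 0.9616
L = P_1 × P_2 × (1−P_3) = 0.8721 × 0.6566 × 0.0384 = 0.02200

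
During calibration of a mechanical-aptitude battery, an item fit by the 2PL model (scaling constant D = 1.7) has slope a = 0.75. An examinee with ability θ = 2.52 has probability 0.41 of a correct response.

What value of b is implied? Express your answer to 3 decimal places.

P(θ) = 1 / (1 + exp(−D·a(θ − b)))
logit(0.41) = ln(0.41/0.59) = -0.3640
b = θ − logit/(1.7·a) = 2.52 − (-0.3640)/1.2750 = 2.8055

2.805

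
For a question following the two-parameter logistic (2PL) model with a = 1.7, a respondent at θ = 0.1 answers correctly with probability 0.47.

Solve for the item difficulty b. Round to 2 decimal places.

0.17

P(θ) = 1 / (1 + exp(−a(θ − b)))
logit(0.47) = ln(0.47/0.53) = -0.1201
b = θ − logit/(a) = 0.1 − (-0.1201)/1.7000 = 0.1707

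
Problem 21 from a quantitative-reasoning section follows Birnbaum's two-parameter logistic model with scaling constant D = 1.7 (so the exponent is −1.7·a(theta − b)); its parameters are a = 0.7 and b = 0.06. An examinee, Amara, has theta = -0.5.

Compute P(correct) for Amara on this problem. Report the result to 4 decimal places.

0.3393

P(theta) = 1 / (1 + exp(−D·a(theta − b)))
Exponent: 1.7 × 0.7 × (-0.5 − 0.06) = -0.6664
1/(1 + e^{0.6664}) = 0.3393
P = 0.3393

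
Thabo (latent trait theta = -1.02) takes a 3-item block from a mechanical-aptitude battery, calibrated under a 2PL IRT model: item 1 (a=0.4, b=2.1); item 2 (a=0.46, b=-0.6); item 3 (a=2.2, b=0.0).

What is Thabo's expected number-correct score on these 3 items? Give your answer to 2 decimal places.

0.77

P(theta) = 1 / (1 + exp(−a(theta − b)))
P_1 = 1/(1+e^{1.2480}) = 0.2230
P_2 = 1/(1+e^{0.1932}) = 0.4518
P_3 = 1/(1+e^{2.2440}) = 0.0959
E[score] = 0.2230 + 0.4518 + 0.0959 = 0.7708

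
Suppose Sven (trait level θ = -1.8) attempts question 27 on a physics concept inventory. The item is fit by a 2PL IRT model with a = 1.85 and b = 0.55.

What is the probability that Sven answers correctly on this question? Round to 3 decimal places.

0.013

P(θ) = 1 / (1 + exp(−a(θ − b)))
Exponent: 1.85 × (-1.8 − 0.55) = -4.3475
1/(1 + e^{4.3475}) = 0.0128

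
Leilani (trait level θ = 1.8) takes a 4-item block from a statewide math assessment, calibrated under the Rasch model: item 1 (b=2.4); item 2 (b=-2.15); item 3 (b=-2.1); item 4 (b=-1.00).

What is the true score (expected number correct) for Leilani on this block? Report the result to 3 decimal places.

P(θ) = 1 / (1 + exp(−(θ − b)))
P_1 = 1/(1+e^{0.6000}) = 0.3543
P_2 = 1/(1+e^{-3.9500}) = 0.9811
P_3 = 1/(1+e^{-3.9000}) = 0.9802
P_4 = 1/(1+e^{-2.8000}) = 0.9427
E[score] = 0.3543 + 0.9811 + 0.9802 + 0.9427 = 3.2583

3.258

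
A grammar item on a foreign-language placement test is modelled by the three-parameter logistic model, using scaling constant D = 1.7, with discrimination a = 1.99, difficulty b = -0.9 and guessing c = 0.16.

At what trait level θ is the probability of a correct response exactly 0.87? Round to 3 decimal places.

P(θ) = c + (1 − c) · 1 / (1 + exp(−D·a(θ − b)))
Remove guessing floor: (0.87 − 0.16)/(1 − 0.16) = 0.8452
logit = ln(0.8452/0.1548) = 1.6977
θ = b + logit/(1.7·a) = -0.9 + 1.6977/3.3830 = -0.3982

-0.398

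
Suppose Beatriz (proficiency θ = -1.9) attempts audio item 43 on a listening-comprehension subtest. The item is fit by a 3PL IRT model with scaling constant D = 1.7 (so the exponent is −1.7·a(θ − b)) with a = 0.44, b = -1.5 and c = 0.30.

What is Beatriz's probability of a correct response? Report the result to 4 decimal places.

P(θ) = c + (1 − c) · 1 / (1 + exp(−D·a(θ − b)))
Exponent: 1.7 × 0.44 × (-1.9 − (-1.5)) = -0.2992
1/(1 + e^{0.2992}) = 0.4258
P = 0.30 + 0.70 × 0.4258 = 0.5980

0.5980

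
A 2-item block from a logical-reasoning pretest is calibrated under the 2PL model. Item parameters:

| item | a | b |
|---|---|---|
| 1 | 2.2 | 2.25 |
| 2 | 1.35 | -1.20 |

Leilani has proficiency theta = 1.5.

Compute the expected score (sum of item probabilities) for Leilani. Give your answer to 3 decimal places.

1.136

P(theta) = 1 / (1 + exp(−a(theta − b)))
P_1 = 1/(1+e^{1.6500}) = 0.1611
P_2 = 1/(1+e^{-3.6450}) = 0.9745
E[score] = 0.1611 + 0.9745 = 1.1357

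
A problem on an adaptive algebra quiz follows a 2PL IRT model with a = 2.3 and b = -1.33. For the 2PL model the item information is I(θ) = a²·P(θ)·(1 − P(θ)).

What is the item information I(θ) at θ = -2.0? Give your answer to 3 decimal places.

0.769

P = 1/(1+e^{1.5410}) = 0.1764
P(1−P) = 0.1764 × 0.8236 = 0.1453
I = a² × P(1−P) = 2.3² × 0.1453 = 0.76851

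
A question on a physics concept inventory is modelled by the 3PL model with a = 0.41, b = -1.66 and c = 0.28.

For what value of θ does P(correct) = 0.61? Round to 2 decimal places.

-2.07

P(θ) = c + (1 − c) · 1 / (1 + exp(−a(θ − b)))
Remove guessing floor: (0.61 − 0.28)/(1 − 0.28) = 0.4583
logit = ln(0.4583/0.5417) = -0.1671
θ = b + logit/(a) = -1.66 + (-0.1671)/0.4100 = -2.0674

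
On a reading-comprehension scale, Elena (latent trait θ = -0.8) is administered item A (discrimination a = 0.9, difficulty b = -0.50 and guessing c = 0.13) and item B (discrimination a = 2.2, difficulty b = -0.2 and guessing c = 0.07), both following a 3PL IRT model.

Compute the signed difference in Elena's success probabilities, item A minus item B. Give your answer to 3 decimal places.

0.241

P(θ) = c + (1 − c) · 1 / (1 + exp(−a(θ − b)))
P_A = 0.5066
P_B = 0.2661
P_A − P_B = 0.2406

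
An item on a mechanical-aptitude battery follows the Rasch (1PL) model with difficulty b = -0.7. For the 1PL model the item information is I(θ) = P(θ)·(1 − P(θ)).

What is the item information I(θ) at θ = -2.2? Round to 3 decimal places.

P = 1/(1+e^{1.5000}) = 0.1824
P(1−P) = 0.1824 × 0.8176 = 0.1491
I = P(1−P) = 0.14915

0.149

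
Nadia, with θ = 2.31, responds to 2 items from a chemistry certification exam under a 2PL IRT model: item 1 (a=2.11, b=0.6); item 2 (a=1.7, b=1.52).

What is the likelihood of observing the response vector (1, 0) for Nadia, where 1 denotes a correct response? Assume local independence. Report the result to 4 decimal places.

P(θ) = 1 / (1 + exp(−a(θ − b)))
P_1 = 1/(1+e^{-3.6081}) = 0.9736
P_2 = 1/(1+e^{-1.3430}) = 0.7930
L = P_1 × (1−P_2) = 0.9736 × 0.2070 = 0.20155

0.2016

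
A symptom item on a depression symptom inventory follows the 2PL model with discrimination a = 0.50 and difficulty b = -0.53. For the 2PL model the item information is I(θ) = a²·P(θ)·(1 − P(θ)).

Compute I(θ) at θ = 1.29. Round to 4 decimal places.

P = 1/(1+e^{-0.9100}) = 0.7130
P(1−P) = 0.7130 × 0.2870 = 0.2046
I = a² × P(1−P) = 0.50² × 0.2046 = 0.05116

0.0512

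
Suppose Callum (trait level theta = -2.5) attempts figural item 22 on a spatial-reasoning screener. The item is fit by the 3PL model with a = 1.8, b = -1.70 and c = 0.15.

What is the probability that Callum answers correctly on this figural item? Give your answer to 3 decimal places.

P(theta) = c + (1 − c) · 1 / (1 + exp(−a(theta − b)))
Exponent: 1.8 × (-2.5 − (-1.70)) = -1.4400
1/(1 + e^{1.4400}) = 0.1915
P = 0.15 + 0.85 × 0.1915 = 0.3128

0.313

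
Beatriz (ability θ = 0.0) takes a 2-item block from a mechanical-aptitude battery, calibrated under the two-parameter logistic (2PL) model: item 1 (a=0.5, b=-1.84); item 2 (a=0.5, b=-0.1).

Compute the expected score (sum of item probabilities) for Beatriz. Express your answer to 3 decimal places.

P(θ) = 1 / (1 + exp(−a(θ − b)))
P_1 = 1/(1+e^{-0.9200}) = 0.7150
P_2 = 1/(1+e^{-0.0500}) = 0.5125
E[score] = 0.7150 + 0.5125 = 1.2275

1.228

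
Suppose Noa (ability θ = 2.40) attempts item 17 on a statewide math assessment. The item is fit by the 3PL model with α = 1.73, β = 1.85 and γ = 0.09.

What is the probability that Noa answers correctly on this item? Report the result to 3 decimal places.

P(θ) = γ + (1 − γ) · 1 / (1 + exp(−α(θ − β)))
Exponent: 1.73 × (2.40 − 1.85) = 0.9515
1/(1 + e^{-0.9515}) = 0.7214
P = 0.09 + 0.91 × 0.7214 = 0.7465

0.746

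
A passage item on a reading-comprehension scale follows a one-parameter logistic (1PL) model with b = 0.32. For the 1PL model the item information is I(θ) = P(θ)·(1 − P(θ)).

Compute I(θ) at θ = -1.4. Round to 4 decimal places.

0.1288

P = 1/(1+e^{1.7200}) = 0.1519
P(1−P) = 0.1519 × 0.8481 = 0.1288
I = P(1−P) = 0.12881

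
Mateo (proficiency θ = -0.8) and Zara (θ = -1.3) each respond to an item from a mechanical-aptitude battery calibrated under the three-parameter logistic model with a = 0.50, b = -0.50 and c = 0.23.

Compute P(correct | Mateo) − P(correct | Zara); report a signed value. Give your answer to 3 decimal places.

P(θ) = c + (1 − c) · 1 / (1 + exp(−a(θ − b)))
P(Mateo) = 0.5862  [exponent -0.1500]
P(Zara) = 0.5390  [exponent -0.4000]
Difference = 0.5862 − 0.5390 = 0.0472

0.047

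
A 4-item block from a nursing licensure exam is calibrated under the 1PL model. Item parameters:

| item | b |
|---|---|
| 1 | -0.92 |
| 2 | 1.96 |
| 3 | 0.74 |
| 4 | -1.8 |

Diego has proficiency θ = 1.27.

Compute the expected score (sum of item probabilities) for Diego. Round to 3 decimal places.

P(θ) = 1 / (1 + exp(−(θ − b)))
P_1 = 1/(1+e^{-2.1900}) = 0.8993
P_2 = 1/(1+e^{0.6900}) = 0.3340
P_3 = 1/(1+e^{-0.5300}) = 0.6295
P_4 = 1/(1+e^{-3.0700}) = 0.9556
E[score] = 0.8993 + 0.3340 + 0.6295 + 0.9556 = 2.8185

2.819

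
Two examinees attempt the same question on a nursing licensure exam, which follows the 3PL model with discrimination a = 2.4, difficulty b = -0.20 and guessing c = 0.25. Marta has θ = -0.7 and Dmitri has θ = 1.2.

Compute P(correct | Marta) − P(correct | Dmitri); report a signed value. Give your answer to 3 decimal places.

-0.551

P(θ) = c + (1 − c) · 1 / (1 + exp(−a(θ − b)))
P(Marta) = 0.4236  [exponent -1.2000]
P(Dmitri) = 0.9748  [exponent 3.3600]
Difference = 0.4236 − 0.9748 = -0.5512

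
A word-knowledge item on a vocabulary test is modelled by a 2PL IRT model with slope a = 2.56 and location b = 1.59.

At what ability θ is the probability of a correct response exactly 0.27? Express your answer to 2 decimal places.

1.20

P(θ) = 1 / (1 + exp(−a(θ − b)))
logit = ln(0.2700/0.7300) = -0.9946
θ = b + logit/(a) = 1.59 + (-0.9946)/2.5600 = 1.2015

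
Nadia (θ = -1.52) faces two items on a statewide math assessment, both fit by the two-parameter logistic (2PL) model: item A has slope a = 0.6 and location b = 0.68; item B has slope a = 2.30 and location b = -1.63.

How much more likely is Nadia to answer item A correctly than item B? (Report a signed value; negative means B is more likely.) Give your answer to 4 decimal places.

-0.3521

P(θ) = 1 / (1 + exp(−a(θ − b)))
P_A = 0.2108
P_B = 0.5629
P_A − P_B = -0.3521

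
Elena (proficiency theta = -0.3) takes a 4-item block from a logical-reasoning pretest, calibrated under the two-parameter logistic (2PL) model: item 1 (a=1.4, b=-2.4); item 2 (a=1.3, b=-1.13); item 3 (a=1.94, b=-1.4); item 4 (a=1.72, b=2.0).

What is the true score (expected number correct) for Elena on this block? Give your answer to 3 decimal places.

2.609

P(theta) = 1 / (1 + exp(−a(theta − b)))
P_1 = 1/(1+e^{-2.9400}) = 0.9498
P_2 = 1/(1+e^{-1.0790}) = 0.7463
P_3 = 1/(1+e^{-2.1340}) = 0.8942
P_4 = 1/(1+e^{3.9560}) = 0.0188
E[score] = 0.9498 + 0.7463 + 0.8942 + 0.0188 = 2.6090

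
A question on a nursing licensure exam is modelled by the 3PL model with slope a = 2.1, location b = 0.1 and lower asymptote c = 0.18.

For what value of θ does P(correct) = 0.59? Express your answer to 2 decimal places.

P(θ) = c + (1 − c) · 1 / (1 + exp(−a(θ − b)))
Remove guessing floor: (0.59 − 0.18)/(1 − 0.18) = 0.5000
logit = ln(0.5000/0.5000) = 0.0000
θ = b + logit/(a) = 0.1 + 0.0000/2.1000 = 0.1000

0.10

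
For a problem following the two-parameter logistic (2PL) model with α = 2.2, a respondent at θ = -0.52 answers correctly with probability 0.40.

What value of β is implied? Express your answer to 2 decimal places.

-0.34

P(θ) = 1 / (1 + exp(−α(θ − β)))
logit(0.40) = ln(0.40/0.60) = -0.4055
β = θ − logit/(α) = -0.52 − (-0.4055)/2.2000 = -0.3357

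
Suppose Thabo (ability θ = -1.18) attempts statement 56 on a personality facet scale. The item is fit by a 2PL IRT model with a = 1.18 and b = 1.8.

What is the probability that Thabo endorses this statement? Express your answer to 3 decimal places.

P(θ) = 1 / (1 + exp(−a(θ − b)))
Exponent: 1.18 × (-1.18 − 1.8) = -3.5164
1/(1 + e^{3.5164}) = 0.0288

0.029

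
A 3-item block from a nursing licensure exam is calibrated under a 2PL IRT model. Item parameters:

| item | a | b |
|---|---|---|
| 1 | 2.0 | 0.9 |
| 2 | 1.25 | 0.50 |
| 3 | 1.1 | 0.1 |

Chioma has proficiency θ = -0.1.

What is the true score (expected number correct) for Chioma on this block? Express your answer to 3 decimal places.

0.885

P(θ) = 1 / (1 + exp(−a(θ − b)))
P_1 = 1/(1+e^{2.0000}) = 0.1192
P_2 = 1/(1+e^{0.7500}) = 0.3208
P_3 = 1/(1+e^{0.2200}) = 0.4452
E[score] = 0.1192 + 0.3208 + 0.4452 = 0.8852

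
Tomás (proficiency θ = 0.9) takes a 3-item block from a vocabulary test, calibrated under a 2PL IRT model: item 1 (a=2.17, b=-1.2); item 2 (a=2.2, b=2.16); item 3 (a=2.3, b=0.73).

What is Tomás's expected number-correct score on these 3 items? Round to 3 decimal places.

1.645

P(θ) = 1 / (1 + exp(−a(θ − b)))
P_1 = 1/(1+e^{-4.5570}) = 0.9896
P_2 = 1/(1+e^{2.7720}) = 0.0589
P_3 = 1/(1+e^{-0.3910}) = 0.5965
E[score] = 0.9896 + 0.0589 + 0.5965 = 1.6450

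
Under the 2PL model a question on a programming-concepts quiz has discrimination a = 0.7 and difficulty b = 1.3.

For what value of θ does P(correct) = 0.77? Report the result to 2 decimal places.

3.03

P(θ) = 1 / (1 + exp(−a(θ − b)))
logit = ln(0.7700/0.2300) = 1.2083
θ = b + logit/(a) = 1.3 + 1.2083/0.7000 = 3.0262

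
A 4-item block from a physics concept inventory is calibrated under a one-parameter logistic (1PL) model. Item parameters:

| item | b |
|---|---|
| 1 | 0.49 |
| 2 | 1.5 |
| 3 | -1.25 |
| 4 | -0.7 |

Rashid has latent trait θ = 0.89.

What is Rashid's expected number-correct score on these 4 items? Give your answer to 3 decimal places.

2.676

P(θ) = 1 / (1 + exp(−(θ − b)))
P_1 = 1/(1+e^{-0.4000}) = 0.5987
P_2 = 1/(1+e^{0.6100}) = 0.3521
P_3 = 1/(1+e^{-2.1400}) = 0.8947
P_4 = 1/(1+e^{-1.5900}) = 0.8306
E[score] = 0.5987 + 0.3521 + 0.8947 + 0.8306 = 2.6761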